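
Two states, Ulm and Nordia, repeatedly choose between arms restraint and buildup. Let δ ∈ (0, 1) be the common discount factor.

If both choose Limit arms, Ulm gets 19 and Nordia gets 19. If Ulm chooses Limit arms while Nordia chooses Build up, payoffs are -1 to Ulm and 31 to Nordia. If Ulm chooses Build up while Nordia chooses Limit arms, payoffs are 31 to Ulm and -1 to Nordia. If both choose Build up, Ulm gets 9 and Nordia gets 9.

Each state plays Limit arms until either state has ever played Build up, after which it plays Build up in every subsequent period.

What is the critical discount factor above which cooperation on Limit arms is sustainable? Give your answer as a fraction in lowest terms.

6/11

Cooperation forever yields 19 each period: 19/(1−δ).
Deviating yields 31 once, then 9 forever: 31 + 9δ/(1−δ).
No profitable deviation requires 19/(1−δ) ≥ 31 + 9δ/(1−δ).
Multiplying by (1−δ): 19 ≥ 31(1−δ) + 9δ = 31 − 22δ.
So 22δ ≥ 12, i.e. δ ≥ 12/22 = 6/11.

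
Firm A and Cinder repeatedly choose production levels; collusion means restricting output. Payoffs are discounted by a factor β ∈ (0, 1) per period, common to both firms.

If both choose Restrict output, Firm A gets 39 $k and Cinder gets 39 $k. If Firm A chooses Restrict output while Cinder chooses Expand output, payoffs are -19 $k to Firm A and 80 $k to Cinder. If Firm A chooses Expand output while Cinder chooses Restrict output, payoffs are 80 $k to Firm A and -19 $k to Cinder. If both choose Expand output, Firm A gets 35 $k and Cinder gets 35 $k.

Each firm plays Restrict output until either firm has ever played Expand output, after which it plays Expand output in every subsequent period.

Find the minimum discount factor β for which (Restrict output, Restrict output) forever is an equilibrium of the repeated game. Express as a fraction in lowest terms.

Under grim trigger the critical discount factor is (T−C)/(T−P) with T = 80, C = 39, P = 35.
β* = (80−39)/(80−35) = 41/45.

41/45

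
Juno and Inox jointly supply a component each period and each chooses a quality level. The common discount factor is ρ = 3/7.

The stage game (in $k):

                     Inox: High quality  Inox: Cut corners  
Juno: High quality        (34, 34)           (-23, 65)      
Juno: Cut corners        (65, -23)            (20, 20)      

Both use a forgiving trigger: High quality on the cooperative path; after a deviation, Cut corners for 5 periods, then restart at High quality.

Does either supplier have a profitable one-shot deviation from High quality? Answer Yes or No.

Yes

A one-shot deviation gives 65 now, then 20 for 5 periods, then back to 34.
Gain from deviating: (65−34) today; loss: (34−20) in each of the next 5 periods.
No-deviation condition: (34−20)(ρ+…+ρ^5) ≥ 65−34, i.e. ρ+…+ρ^5 ≥ 31/14.
At ρ = 3/7: ρ+…+ρ^5 = 0.7392 < 2.2143.
So cooperation is not sustainable.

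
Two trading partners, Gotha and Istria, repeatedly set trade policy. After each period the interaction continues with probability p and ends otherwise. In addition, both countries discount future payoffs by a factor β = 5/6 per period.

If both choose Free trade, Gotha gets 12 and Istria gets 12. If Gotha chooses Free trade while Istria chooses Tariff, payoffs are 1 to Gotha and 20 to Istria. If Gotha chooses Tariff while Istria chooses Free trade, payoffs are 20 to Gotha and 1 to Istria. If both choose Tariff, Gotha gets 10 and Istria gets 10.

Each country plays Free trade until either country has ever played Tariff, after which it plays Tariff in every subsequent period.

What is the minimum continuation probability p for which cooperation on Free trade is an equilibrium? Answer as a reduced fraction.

With continuation probability p and discount β, the effective per-period discount factor is βp.
Grim-trigger IC: βp ≥ (20−12)/(20−10) = 4/5.
So p ≥ (4/5)/(5/6) = 24/25.

24/25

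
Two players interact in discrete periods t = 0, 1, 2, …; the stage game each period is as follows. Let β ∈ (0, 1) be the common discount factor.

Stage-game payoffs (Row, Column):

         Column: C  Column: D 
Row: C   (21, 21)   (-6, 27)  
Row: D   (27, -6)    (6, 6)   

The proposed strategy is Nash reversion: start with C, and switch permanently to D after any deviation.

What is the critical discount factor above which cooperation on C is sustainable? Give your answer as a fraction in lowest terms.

2/7

Cooperation forever yields 21 each period: 21/(1−β).
Deviating yields 27 once, then 6 forever: 27 + 6β/(1−β).
No profitable deviation requires 21/(1−β) ≥ 27 + 6β/(1−β).
Multiplying by (1−β): 21 ≥ 27(1−β) + 6β = 27 − 21β.
So 21β ≥ 6, i.e. β ≥ 6/21 = 2/7.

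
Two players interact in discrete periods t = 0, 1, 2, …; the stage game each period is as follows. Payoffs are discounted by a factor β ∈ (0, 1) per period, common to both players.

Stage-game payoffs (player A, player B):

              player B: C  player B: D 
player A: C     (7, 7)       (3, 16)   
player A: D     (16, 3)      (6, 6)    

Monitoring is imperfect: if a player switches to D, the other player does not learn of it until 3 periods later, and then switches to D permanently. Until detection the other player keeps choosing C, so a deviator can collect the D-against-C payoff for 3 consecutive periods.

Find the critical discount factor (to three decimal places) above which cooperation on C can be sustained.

Deviating for the 3 undetected periods gains 16−7 = 9 per period over cooperation, then loses 7−6 = 1 per period forever once punishment starts.
Gain: 9(1 + β + … + β^2); loss: 1·β^3/(1−β).
No profitable deviation ⇔ 9(1−β^3) ≤ 1·β^3, i.e. β^3 ≥ 9/(9+1) = 9/10.
Hence β ≥ (9/10)^(1/3) ≈ 0.965.

0.965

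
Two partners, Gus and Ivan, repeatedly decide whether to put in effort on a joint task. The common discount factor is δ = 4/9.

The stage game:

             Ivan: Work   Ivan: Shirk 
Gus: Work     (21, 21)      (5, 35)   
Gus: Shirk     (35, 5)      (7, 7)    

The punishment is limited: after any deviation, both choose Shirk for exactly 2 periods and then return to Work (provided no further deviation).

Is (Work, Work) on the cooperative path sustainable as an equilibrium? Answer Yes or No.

No

IC: δ+…+δ^2 ≥ (35−21)/(21−7) = 1.
At δ = 4/9: partial sum = 0.6420 < 1.0000. Cooperation not sustainable.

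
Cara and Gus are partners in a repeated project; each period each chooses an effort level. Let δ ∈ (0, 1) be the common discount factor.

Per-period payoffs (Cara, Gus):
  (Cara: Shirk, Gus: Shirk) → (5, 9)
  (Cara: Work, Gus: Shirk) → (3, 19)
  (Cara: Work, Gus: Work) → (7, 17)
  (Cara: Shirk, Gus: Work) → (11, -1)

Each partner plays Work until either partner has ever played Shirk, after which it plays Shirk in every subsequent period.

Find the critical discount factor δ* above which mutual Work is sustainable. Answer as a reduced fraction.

2/3

Cara's threshold: (11−7)/(11−5) = 2/3.
Gus's threshold: (19−17)/(19−9) = 1/5.
2/3 > 1/5, so Cara binds and δ* = 2/3.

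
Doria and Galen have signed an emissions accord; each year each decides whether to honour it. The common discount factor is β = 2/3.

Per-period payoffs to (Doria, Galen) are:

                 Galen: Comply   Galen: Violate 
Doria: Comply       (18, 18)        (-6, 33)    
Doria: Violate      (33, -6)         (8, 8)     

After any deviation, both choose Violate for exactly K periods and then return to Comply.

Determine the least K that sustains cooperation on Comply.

IC: β(1−β^K)/(1−β) ≥ (33−18)/(18−8) = 3/2.
With β = 2/3: need 1 − β^K ≥ 3/2·(1−2/3)/(2/3), i.e. β^K ≤ 0.2500.
Since (2/3)^3 = 0.2963 and (2/3)^4 = 0.1975, the smallest such K is 4.

4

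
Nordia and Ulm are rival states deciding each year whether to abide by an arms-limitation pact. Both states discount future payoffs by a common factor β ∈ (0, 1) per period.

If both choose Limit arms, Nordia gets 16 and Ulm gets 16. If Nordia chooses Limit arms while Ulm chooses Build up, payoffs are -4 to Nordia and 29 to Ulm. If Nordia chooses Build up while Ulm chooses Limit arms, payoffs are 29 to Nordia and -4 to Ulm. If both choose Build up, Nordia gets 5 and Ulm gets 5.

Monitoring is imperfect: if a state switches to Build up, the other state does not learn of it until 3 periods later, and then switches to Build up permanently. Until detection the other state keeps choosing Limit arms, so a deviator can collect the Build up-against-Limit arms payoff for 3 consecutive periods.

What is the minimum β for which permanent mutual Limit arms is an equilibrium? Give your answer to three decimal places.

0.815

Deviating for the 3 undetected periods gains 29−16 = 13 per period over cooperation, then loses 16−5 = 11 per period forever once punishment starts.
Gain: 13(1 + β + … + β^2); loss: 11·β^3/(1−β).
No profitable deviation ⇔ 13(1−β^3) ≤ 11·β^3, i.e. β^3 ≥ 13/(13+11) = 13/24.
Hence β ≥ (13/24)^(1/3) ≈ 0.815.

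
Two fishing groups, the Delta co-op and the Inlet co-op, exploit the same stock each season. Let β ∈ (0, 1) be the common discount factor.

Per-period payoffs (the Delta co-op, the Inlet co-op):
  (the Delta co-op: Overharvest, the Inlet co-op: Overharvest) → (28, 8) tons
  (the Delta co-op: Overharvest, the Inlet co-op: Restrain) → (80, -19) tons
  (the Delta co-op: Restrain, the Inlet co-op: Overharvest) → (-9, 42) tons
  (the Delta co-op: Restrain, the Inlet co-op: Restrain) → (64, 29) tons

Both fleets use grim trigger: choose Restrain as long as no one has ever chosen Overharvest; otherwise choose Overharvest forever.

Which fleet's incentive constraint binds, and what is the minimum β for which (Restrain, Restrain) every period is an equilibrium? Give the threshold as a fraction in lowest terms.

the Inlet co-op; β ≥ 13/34

the Delta co-op: cooperation gives 64 each period; deviation gives 80 once then 28 forever.
  64/(1−β) ≥ 80 + 28β/(1−β) ⇒ β ≥ 16/52 = 4/13.
the Inlet co-op: cooperation gives 29 each period; deviation gives 42 once then 8 forever.
  β ≥ 13/34.
Both must hold, so the binding constraint is the Inlet co-op's: β ≥ 13/34.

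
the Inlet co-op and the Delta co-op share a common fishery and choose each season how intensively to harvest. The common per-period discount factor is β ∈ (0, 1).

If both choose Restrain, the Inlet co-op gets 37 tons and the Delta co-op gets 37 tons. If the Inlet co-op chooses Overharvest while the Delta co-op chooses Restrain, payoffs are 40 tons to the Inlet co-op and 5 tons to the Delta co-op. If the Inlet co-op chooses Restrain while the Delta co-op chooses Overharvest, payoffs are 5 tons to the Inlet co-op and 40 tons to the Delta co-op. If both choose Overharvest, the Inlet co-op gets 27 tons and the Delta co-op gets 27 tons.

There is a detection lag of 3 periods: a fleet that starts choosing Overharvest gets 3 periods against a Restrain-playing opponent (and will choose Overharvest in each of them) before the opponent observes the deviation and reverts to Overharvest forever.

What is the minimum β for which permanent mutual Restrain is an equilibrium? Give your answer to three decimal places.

0.613

Deviating for the 3 undetected periods gains 40−37 = 3 per period over cooperation, then loses 37−27 = 10 per period forever once punishment starts.
Gain: 3(1 + β + … + β^2); loss: 10·β^3/(1−β).
No profitable deviation ⇔ 3(1−β^3) ≤ 10·β^3, i.e. β^3 ≥ 3/(3+10) = 3/13.
Hence β ≥ (3/13)^(1/3) ≈ 0.613.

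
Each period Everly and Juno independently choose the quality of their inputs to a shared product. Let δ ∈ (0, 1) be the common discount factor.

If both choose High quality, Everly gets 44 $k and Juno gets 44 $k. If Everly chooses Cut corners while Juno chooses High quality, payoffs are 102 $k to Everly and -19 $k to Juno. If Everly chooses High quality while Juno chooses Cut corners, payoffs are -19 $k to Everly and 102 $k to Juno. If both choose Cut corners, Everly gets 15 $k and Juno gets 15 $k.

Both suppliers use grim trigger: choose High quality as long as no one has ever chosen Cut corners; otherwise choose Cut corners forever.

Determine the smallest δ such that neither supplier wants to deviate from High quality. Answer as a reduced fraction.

2/3

One-period gain from deviating is 102 − 44 = 58. The loss is 44 − 15 = 29 in every subsequent period, with present value 29·δ/(1−δ).
Deviation is unprofitable when 29·δ/(1−δ) ≥ 58, i.e. δ/(1−δ) ≥ 2.
Equivalently δ ≥ 58/(58+29) = 2/3.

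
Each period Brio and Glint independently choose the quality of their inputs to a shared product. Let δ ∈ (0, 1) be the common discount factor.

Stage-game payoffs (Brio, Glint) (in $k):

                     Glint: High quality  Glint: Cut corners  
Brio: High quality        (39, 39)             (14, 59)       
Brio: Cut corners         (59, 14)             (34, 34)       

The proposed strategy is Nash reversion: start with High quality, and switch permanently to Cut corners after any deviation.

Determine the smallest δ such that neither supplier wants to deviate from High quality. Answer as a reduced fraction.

Cooperation forever yields 39 each period: 39/(1−δ).
Deviating yields 59 once, then 34 forever: 59 + 34δ/(1−δ).
No profitable deviation requires 39/(1−δ) ≥ 59 + 34δ/(1−δ).
Multiplying by (1−δ): 39 ≥ 59(1−δ) + 34δ = 59 − 25δ.
So 25δ ≥ 20, i.e. δ ≥ 20/25 = 4/5.

4/5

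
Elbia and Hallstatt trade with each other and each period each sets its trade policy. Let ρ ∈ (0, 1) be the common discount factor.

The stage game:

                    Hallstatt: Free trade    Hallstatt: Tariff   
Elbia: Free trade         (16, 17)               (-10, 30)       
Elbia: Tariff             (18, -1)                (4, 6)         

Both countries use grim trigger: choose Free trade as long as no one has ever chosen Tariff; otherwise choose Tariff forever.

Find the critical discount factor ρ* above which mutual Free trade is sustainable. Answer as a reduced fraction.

13/24

Elbia's threshold: (18−16)/(18−4) = 1/7.
Hallstatt's threshold: (30−17)/(30−6) = 13/24.
1/7 < 13/24, so Hallstatt binds and ρ* = 13/24.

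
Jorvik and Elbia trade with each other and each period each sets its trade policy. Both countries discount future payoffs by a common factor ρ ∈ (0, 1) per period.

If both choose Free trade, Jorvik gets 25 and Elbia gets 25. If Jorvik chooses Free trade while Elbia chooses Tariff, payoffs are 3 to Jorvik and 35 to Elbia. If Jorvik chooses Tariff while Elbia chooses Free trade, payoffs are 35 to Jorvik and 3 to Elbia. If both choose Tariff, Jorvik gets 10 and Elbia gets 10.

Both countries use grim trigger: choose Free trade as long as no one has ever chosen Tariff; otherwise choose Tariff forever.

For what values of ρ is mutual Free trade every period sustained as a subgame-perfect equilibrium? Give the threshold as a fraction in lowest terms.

One-period gain from deviating is 35 − 25 = 10. The loss is 25 − 10 = 15 in every subsequent period, with present value 15·ρ/(1−ρ).
Deviation is unprofitable when 15·ρ/(1−ρ) ≥ 10, i.e. ρ/(1−ρ) ≥ 2/3.
Equivalently ρ ≥ 10/(10+15) = 2/5.

2/5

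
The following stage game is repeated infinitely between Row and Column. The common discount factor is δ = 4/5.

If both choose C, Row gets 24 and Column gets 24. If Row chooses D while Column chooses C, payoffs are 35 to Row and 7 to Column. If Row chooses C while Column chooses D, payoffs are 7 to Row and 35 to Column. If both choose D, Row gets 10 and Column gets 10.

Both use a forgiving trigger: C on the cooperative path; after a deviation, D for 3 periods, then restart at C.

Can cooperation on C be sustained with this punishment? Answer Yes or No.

A one-shot deviation gives 35 now, then 10 for 3 periods, then back to 24.
Gain from deviating: (35−24) today; loss: (24−10) in each of the next 3 periods.
No-deviation condition: (24−10)(δ+…+δ^3) ≥ 35−24, i.e. δ+…+δ^3 ≥ 11/14.
At δ = 4/5: δ+…+δ^3 = 1.9520 ≥ 0.7857.
So cooperation is sustainable.

Yes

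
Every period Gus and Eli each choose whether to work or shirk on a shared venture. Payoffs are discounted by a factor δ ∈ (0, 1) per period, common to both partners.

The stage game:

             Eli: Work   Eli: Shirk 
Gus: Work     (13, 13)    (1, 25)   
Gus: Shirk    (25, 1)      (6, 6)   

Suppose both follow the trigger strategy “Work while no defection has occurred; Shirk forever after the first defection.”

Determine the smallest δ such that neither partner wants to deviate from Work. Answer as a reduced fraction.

12/19

Under grim trigger the critical discount factor is (T−C)/(T−P) with T = 25, C = 13, P = 6.
δ* = (25−13)/(25−6) = 12/19.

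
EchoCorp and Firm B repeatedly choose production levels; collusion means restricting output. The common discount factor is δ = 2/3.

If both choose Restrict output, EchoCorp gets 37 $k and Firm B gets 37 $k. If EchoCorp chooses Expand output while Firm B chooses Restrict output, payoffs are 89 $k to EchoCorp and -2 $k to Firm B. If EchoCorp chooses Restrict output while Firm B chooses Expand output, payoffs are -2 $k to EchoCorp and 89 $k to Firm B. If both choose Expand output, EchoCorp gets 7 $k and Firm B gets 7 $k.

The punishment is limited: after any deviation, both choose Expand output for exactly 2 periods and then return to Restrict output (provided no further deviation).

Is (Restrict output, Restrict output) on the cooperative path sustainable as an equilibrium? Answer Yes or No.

No

A one-shot deviation gives 89 now, then 7 for 2 periods, then back to 37.
Gain from deviating: (89−37) today; loss: (37−7) in each of the next 2 periods.
No-deviation condition: (37−7)(δ+…+δ^2) ≥ 89−37, i.e. δ+…+δ^2 ≥ 26/15.
At δ = 2/3: δ+…+δ^2 = 1.1111 < 1.7333.
So cooperation is not sustainable.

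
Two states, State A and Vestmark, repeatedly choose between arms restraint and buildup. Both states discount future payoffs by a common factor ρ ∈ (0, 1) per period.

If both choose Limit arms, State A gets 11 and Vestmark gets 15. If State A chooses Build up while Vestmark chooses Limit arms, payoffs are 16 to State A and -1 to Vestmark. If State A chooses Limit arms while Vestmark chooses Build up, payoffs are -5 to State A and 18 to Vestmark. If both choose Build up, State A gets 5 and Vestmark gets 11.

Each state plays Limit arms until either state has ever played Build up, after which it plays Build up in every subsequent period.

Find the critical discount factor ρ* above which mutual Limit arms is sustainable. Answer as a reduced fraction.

5/11

State A: cooperation gives 11 each period; deviation gives 16 once then 5 forever.
  11/(1−ρ) ≥ 16 + 5ρ/(1−ρ) ⇒ ρ ≥ 5/11.
Vestmark: cooperation gives 15 each period; deviation gives 18 once then 11 forever.
  ρ ≥ 3/7.
Both must hold, so the binding constraint is State A's: ρ ≥ 5/11.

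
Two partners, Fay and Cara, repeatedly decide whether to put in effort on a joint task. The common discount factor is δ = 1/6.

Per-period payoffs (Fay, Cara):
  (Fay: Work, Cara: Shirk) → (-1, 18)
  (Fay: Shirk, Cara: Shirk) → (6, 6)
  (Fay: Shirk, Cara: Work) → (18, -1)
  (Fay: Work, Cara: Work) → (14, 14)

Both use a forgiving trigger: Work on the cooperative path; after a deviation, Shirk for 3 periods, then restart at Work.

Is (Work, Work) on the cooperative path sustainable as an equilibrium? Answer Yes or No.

No

A one-shot deviation gives 18 now, then 6 for 3 periods, then back to 14.
Gain from deviating: (18−14) today; loss: (14−6) in each of the next 3 periods.
No-deviation condition: (14−6)(δ+…+δ^3) ≥ 18−14, i.e. δ+…+δ^3 ≥ 1/2.
At δ = 1/6: δ+…+δ^3 = 0.1991 < 0.5000.
So cooperation is not sustainable.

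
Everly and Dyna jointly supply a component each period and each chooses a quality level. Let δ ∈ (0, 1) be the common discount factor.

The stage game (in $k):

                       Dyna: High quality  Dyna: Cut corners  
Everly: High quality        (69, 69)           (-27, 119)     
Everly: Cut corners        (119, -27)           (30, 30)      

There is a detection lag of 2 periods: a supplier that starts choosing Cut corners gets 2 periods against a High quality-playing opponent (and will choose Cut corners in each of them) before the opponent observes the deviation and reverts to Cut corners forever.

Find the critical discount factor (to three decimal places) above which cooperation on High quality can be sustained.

0.750

A deviator earns 119 for 2 periods, then 30 forever; cooperating earns 69 forever. Multiplying the IC by (1−δ):
69 ≥ 119(1−δ^2) + 30δ^2, so 89·δ^2 ≥ 50 and δ^2 ≥ 50/89.
δ ≥ (50/89)^(1/2) ≈ 0.750.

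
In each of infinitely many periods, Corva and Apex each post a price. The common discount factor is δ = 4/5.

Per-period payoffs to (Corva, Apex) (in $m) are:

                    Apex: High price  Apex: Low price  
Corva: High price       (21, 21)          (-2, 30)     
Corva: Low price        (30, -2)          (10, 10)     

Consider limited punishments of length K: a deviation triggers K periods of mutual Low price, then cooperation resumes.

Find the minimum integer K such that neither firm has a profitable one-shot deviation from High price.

2

IC: δ(1−δ^K)/(1−δ) ≥ (30−21)/(21−10) = 9/11.
With δ = 4/5: need 1 − δ^K ≥ 9/11·(1−4/5)/(4/5), i.e. δ^K ≤ 0.7955.
Since (4/5)^1 = 0.8000 and (4/5)^2 = 0.6400, the smallest such K is 2.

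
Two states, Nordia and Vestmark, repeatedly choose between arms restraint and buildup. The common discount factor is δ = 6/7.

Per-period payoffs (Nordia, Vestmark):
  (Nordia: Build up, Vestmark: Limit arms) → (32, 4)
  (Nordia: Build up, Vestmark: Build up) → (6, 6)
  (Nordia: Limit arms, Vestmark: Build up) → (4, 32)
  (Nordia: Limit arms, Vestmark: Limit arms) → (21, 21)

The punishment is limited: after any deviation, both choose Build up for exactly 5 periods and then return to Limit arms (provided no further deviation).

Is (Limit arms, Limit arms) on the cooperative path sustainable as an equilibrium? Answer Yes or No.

Comparing payoff streams over the 6 periods until play realigns: cooperate → 21(1+δ+…+δ^5); deviate → 32 + 6(δ+…+δ^5).
Cooperation is sustained iff (21−6)(δ+…+δ^5) ≥ 32−21.
δ+…+δ^5 = 6/7·(1−(6/7)^5)/(1−6/7) = 3.2240, and (32−21)/(21−6) = 0.7333.
3.2240 ≥ 0.7333, so cooperation is sustainable.

Yes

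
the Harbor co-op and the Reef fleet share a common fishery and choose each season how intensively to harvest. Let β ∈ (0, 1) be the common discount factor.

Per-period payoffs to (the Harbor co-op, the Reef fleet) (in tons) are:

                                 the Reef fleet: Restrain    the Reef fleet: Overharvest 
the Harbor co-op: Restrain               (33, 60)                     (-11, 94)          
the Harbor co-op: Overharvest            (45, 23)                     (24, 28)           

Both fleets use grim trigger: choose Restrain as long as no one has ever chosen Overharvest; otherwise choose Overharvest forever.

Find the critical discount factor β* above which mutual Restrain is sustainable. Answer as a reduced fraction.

the Harbor co-op: cooperation gives 33 each period; deviation gives 45 once then 24 forever.
  33/(1−β) ≥ 45 + 24β/(1−β) ⇒ β ≥ 12/21 = 4/7.
the Reef fleet: cooperation gives 60 each period; deviation gives 94 once then 28 forever.
  β ≥ 34/66 = 17/33.
Both must hold, so the binding constraint is the Harbor co-op's: β ≥ 4/7.

4/7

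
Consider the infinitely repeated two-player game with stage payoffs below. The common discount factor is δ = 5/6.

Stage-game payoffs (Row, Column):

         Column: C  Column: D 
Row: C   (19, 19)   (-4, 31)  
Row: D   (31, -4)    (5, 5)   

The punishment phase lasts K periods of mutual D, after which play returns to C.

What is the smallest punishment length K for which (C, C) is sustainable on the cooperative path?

2

No profitable deviation requires (19−5)(δ+…+δ^K) ≥ 31−19, i.e. δ+…+δ^K ≥ 6/7 ≈ 0.8571.
With δ = 5/6, the partial sums are K=1: 0.8333, K=2: 1.5278.
K = 2 is the first length at which the sum reaches 0.8571.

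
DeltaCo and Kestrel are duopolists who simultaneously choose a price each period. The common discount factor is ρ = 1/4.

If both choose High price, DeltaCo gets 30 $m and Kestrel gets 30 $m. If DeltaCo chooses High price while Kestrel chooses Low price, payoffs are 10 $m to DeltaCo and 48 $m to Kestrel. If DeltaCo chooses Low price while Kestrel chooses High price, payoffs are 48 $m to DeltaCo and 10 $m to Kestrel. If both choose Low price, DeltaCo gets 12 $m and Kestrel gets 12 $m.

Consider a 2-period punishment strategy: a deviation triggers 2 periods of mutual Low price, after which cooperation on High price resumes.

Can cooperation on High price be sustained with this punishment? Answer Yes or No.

IC: ρ+…+ρ^2 ≥ (48−30)/(30−12) = 1.
At ρ = 1/4: partial sum = 0.3125 < 1.0000. Cooperation not sustainable.

No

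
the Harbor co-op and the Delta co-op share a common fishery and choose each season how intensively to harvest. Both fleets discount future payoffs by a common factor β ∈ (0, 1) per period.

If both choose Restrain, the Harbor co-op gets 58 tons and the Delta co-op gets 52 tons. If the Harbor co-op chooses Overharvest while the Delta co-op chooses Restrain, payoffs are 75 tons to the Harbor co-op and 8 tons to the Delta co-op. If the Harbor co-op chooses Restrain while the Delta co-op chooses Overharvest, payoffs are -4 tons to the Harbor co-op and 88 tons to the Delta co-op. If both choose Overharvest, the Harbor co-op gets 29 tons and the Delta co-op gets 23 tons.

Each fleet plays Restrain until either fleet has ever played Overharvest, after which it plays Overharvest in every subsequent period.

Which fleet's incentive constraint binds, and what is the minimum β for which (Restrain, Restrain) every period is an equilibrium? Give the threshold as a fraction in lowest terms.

the Delta co-op; β ≥ 36/65

the Harbor co-op's threshold: (75−58)/(75−29) = 17/46.
the Delta co-op's threshold: (88−52)/(88−23) = 36/65.
17/46 < 36/65, so the Delta co-op binds and β* = 36/65.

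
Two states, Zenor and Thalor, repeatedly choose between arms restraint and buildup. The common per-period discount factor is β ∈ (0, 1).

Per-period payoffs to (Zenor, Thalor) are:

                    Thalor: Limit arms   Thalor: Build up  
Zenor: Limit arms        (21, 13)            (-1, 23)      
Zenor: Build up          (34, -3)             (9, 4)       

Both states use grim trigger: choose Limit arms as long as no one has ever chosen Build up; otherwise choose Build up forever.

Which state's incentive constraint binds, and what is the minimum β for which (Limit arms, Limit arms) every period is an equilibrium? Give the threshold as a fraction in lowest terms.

Thalor; β ≥ 10/19

Zenor: cooperation gives 21 each period; deviation gives 34 once then 9 forever.
  21/(1−β) ≥ 34 + 9β/(1−β) ⇒ β ≥ 13/25.
Thalor: cooperation gives 13 each period; deviation gives 23 once then 4 forever.
  β ≥ 10/19.
Both must hold, so the binding constraint is Thalor's: β ≥ 10/19.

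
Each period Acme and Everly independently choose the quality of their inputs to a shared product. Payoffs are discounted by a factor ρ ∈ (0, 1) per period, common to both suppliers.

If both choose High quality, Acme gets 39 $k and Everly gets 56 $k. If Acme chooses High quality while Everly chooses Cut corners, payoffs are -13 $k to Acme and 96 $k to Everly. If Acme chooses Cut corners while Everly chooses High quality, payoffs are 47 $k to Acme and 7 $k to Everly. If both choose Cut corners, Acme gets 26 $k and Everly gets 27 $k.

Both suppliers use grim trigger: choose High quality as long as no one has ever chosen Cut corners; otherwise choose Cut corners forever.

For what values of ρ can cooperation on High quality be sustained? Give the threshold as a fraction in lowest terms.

40/69

Acme's threshold: (47−39)/(47−26) = 8/21.
Everly's threshold: (96−56)/(96−27) = 40/69.
8/21 < 40/69, so Everly binds and ρ* = 40/69.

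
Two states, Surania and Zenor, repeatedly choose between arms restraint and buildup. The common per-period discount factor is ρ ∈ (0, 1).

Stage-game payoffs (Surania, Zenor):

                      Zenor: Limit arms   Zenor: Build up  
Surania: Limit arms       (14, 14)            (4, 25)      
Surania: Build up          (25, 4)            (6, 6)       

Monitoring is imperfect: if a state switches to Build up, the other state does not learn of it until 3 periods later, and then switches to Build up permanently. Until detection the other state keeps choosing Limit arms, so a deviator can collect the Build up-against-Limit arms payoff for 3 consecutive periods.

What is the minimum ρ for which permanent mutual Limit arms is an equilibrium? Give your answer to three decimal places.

0.833

The best deviation is to choose Build up for all 3 undetected periods, earning 25 each, then 6 forever once detected.
Deviation value: 25(1−ρ^3)/(1−ρ) + 6ρ^3/(1−ρ); cooperation value: 14/(1−ρ).
IC: 14 ≥ 25(1−ρ^3) + 6ρ^3 = 25 − 19ρ^3.
So ρ^3 ≥ 11/19, giving ρ ≥ (11/19)^(1/3) ≈ 0.833.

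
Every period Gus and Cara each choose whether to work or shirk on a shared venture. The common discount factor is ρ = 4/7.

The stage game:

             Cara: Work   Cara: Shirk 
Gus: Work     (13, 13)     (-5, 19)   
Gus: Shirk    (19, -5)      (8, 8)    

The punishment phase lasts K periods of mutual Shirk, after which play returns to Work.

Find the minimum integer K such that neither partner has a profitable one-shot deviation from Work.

5

IC: ρ(1−ρ^K)/(1−ρ) ≥ (19−13)/(13−8) = 6/5.
With ρ = 4/7: need 1 − ρ^K ≥ 6/5·(1−4/7)/(4/7), i.e. ρ^K ≤ 0.1000.
Since (4/7)^4 = 0.1066 and (4/7)^5 = 0.0609, the smallest such K is 5.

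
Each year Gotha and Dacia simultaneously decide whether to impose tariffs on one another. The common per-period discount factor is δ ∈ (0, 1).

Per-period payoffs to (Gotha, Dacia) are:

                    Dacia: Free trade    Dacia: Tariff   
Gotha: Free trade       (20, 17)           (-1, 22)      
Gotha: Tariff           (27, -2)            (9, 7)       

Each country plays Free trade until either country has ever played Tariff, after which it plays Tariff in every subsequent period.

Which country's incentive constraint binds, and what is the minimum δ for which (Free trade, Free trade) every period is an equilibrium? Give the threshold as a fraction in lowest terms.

Gotha; δ ≥ 7/18

Gotha's threshold: (27−20)/(27−9) = 7/18.
Dacia's threshold: (22−17)/(22−7) = 1/3.
7/18 > 1/3, so Gotha binds and δ* = 7/18.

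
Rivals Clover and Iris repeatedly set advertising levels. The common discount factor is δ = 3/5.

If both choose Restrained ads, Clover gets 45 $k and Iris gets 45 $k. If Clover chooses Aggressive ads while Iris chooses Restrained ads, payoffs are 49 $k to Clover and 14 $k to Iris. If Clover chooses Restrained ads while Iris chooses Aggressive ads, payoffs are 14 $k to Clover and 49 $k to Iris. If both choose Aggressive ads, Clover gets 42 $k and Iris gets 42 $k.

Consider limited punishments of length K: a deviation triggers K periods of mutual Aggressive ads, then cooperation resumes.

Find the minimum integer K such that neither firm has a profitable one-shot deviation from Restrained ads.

5

Need Σ_{k=1}^{K} δ^k ≥ (49−45)/(45−42) = 1.3333 at δ = 3/5.
At K = 4 the sum is 1.3056 < 1.3333; at K = 5 it is 1.3834 ≥ 1.3333.
So the minimum punishment length is K = 5.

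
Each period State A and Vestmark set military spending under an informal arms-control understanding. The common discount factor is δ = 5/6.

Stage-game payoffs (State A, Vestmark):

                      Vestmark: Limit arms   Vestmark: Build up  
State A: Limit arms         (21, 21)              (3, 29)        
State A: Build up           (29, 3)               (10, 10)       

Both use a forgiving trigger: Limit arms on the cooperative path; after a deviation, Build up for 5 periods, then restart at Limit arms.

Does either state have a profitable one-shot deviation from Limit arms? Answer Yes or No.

A one-shot deviation gives 29 now, then 10 for 5 periods, then back to 21.
Gain from deviating: (29−21) today; loss: (21−10) in each of the next 5 periods.
No-deviation condition: (21−10)(δ+…+δ^5) ≥ 29−21, i.e. δ+…+δ^5 ≥ 8/11.
At δ = 5/6: δ+…+δ^5 = 2.9906 ≥ 0.7273.
So cooperation is sustainable.

No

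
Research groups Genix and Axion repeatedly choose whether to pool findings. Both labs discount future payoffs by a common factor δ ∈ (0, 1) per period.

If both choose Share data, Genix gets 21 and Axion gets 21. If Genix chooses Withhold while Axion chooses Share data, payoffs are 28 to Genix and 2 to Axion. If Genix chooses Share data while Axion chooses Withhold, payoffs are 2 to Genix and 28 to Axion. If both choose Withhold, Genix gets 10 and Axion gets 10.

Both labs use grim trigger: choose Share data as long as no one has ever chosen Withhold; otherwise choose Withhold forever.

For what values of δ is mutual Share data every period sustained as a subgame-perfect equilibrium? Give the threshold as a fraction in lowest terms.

7/18

21/(1−δ) ≥ 28 + 10δ/(1−δ)
21 ≥ 28 − 18δ
δ ≥ 7/18.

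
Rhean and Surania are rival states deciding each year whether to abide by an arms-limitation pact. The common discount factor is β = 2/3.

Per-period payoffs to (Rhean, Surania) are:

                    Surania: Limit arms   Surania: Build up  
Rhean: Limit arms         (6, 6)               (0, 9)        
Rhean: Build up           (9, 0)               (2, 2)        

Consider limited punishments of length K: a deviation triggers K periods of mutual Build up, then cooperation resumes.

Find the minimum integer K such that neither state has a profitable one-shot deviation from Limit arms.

No profitable deviation requires (6−2)(β+…+β^K) ≥ 9−6, i.e. β+…+β^K ≥ 3/4 ≈ 0.7500.
With β = 2/3, the partial sums are K=1: 0.6667, K=2: 1.1111.
K = 2 is the first length at which the sum reaches 0.7500.

2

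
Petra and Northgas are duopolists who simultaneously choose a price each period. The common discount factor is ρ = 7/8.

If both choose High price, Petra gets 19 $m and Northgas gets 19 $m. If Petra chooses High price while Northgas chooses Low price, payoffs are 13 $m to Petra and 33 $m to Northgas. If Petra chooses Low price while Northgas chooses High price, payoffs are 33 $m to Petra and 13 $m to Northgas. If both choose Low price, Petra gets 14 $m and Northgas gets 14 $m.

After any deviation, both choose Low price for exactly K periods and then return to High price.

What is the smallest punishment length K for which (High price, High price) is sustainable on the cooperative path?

IC: ρ(1−ρ^K)/(1−ρ) ≥ (33−19)/(19−14) = 14/5.
With ρ = 7/8: need 1 − ρ^K ≥ 14/5·(1−7/8)/(7/8), i.e. ρ^K ≤ 0.6000.
Since (7/8)^3 = 0.6699 and (7/8)^4 = 0.5862, the smallest such K is 4.

4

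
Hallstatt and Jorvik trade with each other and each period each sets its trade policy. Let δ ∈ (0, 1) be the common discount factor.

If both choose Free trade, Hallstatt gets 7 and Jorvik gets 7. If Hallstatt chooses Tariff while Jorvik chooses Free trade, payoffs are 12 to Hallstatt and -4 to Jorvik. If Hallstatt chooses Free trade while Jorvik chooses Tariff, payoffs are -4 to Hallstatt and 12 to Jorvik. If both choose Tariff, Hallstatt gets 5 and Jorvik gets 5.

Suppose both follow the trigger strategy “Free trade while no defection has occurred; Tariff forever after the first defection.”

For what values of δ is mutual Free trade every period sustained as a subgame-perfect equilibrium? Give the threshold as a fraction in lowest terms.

5/7

Cooperation forever yields 7 each period: 7/(1−δ).
Deviating yields 12 once, then 5 forever: 12 + 5δ/(1−δ).
No profitable deviation requires 7/(1−δ) ≥ 12 + 5δ/(1−δ).
Multiplying by (1−δ): 7 ≥ 12(1−δ) + 5δ = 12 − 7δ.
So 7δ ≥ 5, i.e. δ ≥ 5/7.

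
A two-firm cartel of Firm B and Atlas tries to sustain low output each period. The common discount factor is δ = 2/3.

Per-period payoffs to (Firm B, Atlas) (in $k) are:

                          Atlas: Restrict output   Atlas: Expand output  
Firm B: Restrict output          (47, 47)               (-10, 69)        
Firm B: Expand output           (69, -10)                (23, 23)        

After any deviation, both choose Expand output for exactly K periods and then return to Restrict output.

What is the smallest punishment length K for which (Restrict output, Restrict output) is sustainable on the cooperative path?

2

Need Σ_{k=1}^{K} δ^k ≥ (69−47)/(47−23) = 0.9167 at δ = 2/3.
At K = 1 the sum is 0.6667 < 0.9167; at K = 2 it is 1.1111 ≥ 0.9167.
So the minimum punishment length is K = 2.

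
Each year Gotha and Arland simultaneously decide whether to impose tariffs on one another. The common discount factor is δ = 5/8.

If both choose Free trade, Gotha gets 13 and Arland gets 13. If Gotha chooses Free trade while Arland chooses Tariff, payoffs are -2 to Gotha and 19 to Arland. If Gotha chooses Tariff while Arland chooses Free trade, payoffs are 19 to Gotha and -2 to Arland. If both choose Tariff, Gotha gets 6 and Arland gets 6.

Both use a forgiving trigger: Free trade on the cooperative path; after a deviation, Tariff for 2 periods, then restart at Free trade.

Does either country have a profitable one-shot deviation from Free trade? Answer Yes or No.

No

IC: δ+…+δ^2 ≥ (19−13)/(13−6) = 6/7.
At δ = 5/8: partial sum = 1.0156 ≥ 0.8571. Cooperation sustainable.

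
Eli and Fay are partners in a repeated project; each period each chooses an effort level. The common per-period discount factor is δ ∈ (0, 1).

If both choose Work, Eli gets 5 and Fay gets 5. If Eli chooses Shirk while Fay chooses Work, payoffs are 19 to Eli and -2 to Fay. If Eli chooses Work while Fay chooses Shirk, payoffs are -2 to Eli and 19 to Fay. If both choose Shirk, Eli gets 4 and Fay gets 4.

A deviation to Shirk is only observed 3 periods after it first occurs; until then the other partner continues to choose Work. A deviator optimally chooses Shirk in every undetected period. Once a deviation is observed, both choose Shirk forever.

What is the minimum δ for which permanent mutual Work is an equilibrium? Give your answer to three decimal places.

A deviator earns 19 for 3 periods, then 4 forever; cooperating earns 5 forever. Multiplying the IC by (1−δ):
5 ≥ 19(1−δ^3) + 4δ^3, so 15·δ^3 ≥ 14 and δ^3 ≥ 14/15.
δ ≥ (14/15)^(1/3) ≈ 0.977.

0.977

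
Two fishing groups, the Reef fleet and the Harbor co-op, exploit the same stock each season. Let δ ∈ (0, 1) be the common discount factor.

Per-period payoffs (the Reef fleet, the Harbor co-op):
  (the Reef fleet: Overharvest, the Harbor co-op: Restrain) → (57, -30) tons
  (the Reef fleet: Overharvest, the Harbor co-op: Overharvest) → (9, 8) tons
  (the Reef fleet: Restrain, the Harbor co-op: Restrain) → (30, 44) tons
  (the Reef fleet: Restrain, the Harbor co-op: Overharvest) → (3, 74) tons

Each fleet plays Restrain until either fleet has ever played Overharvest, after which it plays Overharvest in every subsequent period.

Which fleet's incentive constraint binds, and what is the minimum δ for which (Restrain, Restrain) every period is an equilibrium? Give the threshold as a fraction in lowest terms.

For the Reef fleet: deviation gain 57−30 = 27, per-period punishment loss 30−9 = 21. IC gives δ ≥ 27/48 = 9/16.
For the Harbor co-op: gain 30, loss 36 per period, so δ ≥ 30/66 = 5/11.
The tighter constraint is the Reef fleet's, so cooperation needs δ ≥ 9/16.

the Reef fleet; δ ≥ 9/16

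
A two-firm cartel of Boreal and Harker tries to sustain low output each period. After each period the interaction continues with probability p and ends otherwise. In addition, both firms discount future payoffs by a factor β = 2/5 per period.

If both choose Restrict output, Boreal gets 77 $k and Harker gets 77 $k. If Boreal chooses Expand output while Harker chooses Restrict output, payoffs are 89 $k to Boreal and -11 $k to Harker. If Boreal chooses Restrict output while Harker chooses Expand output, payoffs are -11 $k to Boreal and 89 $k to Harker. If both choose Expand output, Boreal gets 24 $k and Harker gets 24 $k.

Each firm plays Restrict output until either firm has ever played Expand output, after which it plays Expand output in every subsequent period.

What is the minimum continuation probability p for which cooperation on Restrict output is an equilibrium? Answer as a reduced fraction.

6/13

With continuation probability p and discount β, the effective per-period discount factor is βp.
Grim-trigger IC: βp ≥ (89−77)/(89−24) = 12/65.
So p ≥ (12/65)/(2/5) = 6/13.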